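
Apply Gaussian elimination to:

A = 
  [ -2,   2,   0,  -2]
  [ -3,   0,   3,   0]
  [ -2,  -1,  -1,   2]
Row operations:
R2 → R2 - (3/2)·R1
R3 → R3 - (1)·R1
R3 → R3 - (1)·R2

Resulting echelon form:
REF = 
  [ -2,   2,   0,  -2]
  [  0,  -3,   3,   3]
  [  0,   0,  -4,   1]

Rank = 3 (number of non-zero pivot rows).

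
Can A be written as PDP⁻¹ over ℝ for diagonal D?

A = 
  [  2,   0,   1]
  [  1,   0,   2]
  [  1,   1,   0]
Yes

Characteristic polynomial: det(λI - A) = λ³ - 2λ² - 3λ + 3
By the rational root theorem any rational root is an integer dividing 3; none of those is a root, so p(λ) has no rational roots and hence (being an irreducible cubic) no repeated roots.
Discriminant of the cubic: Δ = 321
Δ > 0 ⇒ three distinct real eigenvalues: λ ≈ -1.461, 0.7609, 2.7
Three distinct real eigenvalues, so A has 3 independent eigenvectors.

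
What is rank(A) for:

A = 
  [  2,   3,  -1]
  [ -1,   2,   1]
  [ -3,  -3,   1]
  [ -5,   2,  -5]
Row reduce:
R2 → R2 + (1/2)·R1
R3 → R3 + (3/2)·R1
R4 → R4 + (5/2)·R1
R3 → R3 - (3/7)·R2
R4 → R4 - (19/7)·R2
R4 → R4 - (62/5)·R3
REF = 
  [   2,    3,   -1]
  [   0,  7/2,  1/2]
  [   0,    0, -5/7]
  [   0,    0,    0]
Pivot columns: 1, 2, 3 → 3 pivots.

rank(A) = 3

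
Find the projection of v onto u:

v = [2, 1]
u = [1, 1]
proj_u(v) = [3/2, 3/2]

v·u = (2)(1) + (1)(1) = 3
u·u = (1)² + (1)² = 2
proj_u(v) = (v·u / u·u) × u = (3/2) × u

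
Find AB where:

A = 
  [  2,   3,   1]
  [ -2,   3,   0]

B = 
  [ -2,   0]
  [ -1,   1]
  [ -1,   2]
AB = 
  [ -8,   5]
  [  1,   3]

A is 2×3 and B is 3×2, so AB is 2×2. Each entry is (row of A)·(column of B):
AB[1,1] = (2)(-2) + (3)(-1) + (1)(-1) = -8
AB[1,2] = (2)(0) + (3)(1) + (1)(2) = 5
AB[2,1] = (-2)(-2) + (3)(-1) + (0)(-1) = 1
AB[2,2] = (-2)(0) + (3)(1) + (0)(2) = 3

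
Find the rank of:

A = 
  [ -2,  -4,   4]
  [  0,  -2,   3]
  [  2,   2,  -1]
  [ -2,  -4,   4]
rank(A) = 2

Row reduce:
R3 → R3 + (1)·R1
R4 → R4 - (1)·R1
R3 → R3 - (1)·R2
REF = 
  [ -2,  -4,   4]
  [  0,  -2,   3]
  [  0,   0,   0]
  [  0,   0,   0]
Pivot columns: 1, 2 → 2 pivots.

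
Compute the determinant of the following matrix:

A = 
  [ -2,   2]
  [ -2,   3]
-2

For a 2×2 matrix, det = ad - bc = (-2)(3) - (2)(-2) = -2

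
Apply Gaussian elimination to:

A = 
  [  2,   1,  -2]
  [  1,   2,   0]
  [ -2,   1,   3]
Row operations:
R2 → R2 - (1/2)·R1
R3 → R3 + (1)·R1
R3 → R3 - (4/3)·R2

Resulting echelon form:
REF = 
  [   2,    1,   -2]
  [   0,  3/2,    1]
  [   0,    0, -1/3]

Rank = 3 (number of non-zero pivot rows).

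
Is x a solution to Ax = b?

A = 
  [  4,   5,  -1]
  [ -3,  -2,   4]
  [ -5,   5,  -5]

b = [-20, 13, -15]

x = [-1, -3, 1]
Yes

Ax = [-20, 13, -15] = b ✓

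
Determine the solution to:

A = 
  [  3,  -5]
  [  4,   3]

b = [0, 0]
Row reduce the augmented matrix [A|b]:
R2 → R2 - (4/3)·R1
REF = 
  [   3,   -5,    0]
  [   0, 29/3,    0]

Back-substitution:
x₂ = 0 / (29/3) = 0
x₁ = (0 - (-5)(0)) / 3 = 0

x = [0, 0]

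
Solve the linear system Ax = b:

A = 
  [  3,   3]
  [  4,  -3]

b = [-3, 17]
Row reduce the augmented matrix [A|b]:
R2 → R2 - (4/3)·R1
REF = 
  [  3,   3,  -3]
  [  0,  -7,  21]

Back-substitution:
x₂ = 21 / (-7) = -3
x₁ = (-3 - (3)(-3)) / 3 = 2

x = [2, -3]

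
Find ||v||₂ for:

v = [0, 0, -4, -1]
4.123

||v||₂ = √((0)² + (0)² + (-4)² + (-1)²) = √17 = 4.123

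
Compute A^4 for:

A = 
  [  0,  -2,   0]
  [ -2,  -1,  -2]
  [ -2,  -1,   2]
A^4 = 
  [ 20,  34,  36]
  [ 70,  55,  -2]
  [ -2,  35,  22]

A² = A·A:
A²[1,1] = (0)(0) + (-2)(-2) + (0)(-2) = 4
A²[1,2] = (0)(-2) + (-2)(-1) + (0)(-1) = 2
A²[1,3] = (0)(0) + (-2)(-2) + (0)(2) = 4
A²[2,1] = (-2)(0) + (-1)(-2) + (-2)(-2) = 6
A²[2,2] = (-2)(-2) + (-1)(-1) + (-2)(-1) = 7
A²[2,3] = (-2)(0) + (-1)(-2) + (-2)(2) = -2
A²[3,1] = (-2)(0) + (-1)(-2) + (2)(-2) = -2
A²[3,2] = (-2)(-2) + (-1)(-1) + (2)(-1) = 3
A²[3,3] = (-2)(0) + (-1)(-2) + (2)(2) = 6
A² = 
  [  4,   2,   4]
  [  6,   7,  -2]
  [ -2,   3,   6]

A^3 = A^2·A:
A^3[1,1] = (4)(0) + (2)(-2) + (4)(-2) = -12
A^3[1,2] = (4)(-2) + (2)(-1) + (4)(-1) = -14
A^3[1,3] = (4)(0) + (2)(-2) + (4)(2) = 4
A^3[2,1] = (6)(0) + (7)(-2) + (-2)(-2) = -10
A^3[2,2] = (6)(-2) + (7)(-1) + (-2)(-1) = -17
A^3[2,3] = (6)(0) + (7)(-2) + (-2)(2) = -18
A^3[3,1] = (-2)(0) + (3)(-2) + (6)(-2) = -18
A^3[3,2] = (-2)(-2) + (3)(-1) + (6)(-1) = -5
A^3[3,3] = (-2)(0) + (3)(-2) + (6)(2) = 6
A^3 = 
  [-12, -14,   4]
  [-10, -17, -18]
  [-18,  -5,   6]

A^4 = A^3·A:
A^4[1,1] = (-12)(0) + (-14)(-2) + (4)(-2) = 20
A^4[1,2] = (-12)(-2) + (-14)(-1) + (4)(-1) = 34
A^4[1,3] = (-12)(0) + (-14)(-2) + (4)(2) = 36
A^4[2,1] = (-10)(0) + (-17)(-2) + (-18)(-2) = 70
A^4[2,2] = (-10)(-2) + (-17)(-1) + (-18)(-1) = 55
A^4[2,3] = (-10)(0) + (-17)(-2) + (-18)(2) = -2
A^4[3,1] = (-18)(0) + (-5)(-2) + (6)(-2) = -2
A^4[3,2] = (-18)(-2) + (-5)(-1) + (6)(-1) = 35
A^4[3,3] = (-18)(0) + (-5)(-2) + (6)(2) = 22
A^4 = 
  [ 20,  34,  36]
  [ 70,  55,  -2]
  [ -2,  35,  22]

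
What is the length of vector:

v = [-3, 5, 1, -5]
7.746

||v||₂ = √((-3)² + (5)² + (1)² + (-5)²) = √60 = 7.746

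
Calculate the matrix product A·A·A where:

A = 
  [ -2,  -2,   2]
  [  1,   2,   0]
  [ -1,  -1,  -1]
A^3 = 
  [  4,   2,   6]
  [  0,   2,  -2]
  [ -2,  -1,   5]

A² = A·A:
A²[1,1] = (-2)(-2) + (-2)(1) + (2)(-1) = 0
A²[1,2] = (-2)(-2) + (-2)(2) + (2)(-1) = -2
A²[1,3] = (-2)(2) + (-2)(0) + (2)(-1) = -6
A²[2,1] = (1)(-2) + (2)(1) + (0)(-1) = 0
A²[2,2] = (1)(-2) + (2)(2) + (0)(-1) = 2
A²[2,3] = (1)(2) + (2)(0) + (0)(-1) = 2
A²[3,1] = (-1)(-2) + (-1)(1) + (-1)(-1) = 2
A²[3,2] = (-1)(-2) + (-1)(2) + (-1)(-1) = 1
A²[3,3] = (-1)(2) + (-1)(0) + (-1)(-1) = -1
A² = 
  [  0,  -2,  -6]
  [  0,   2,   2]
  [  2,   1,  -1]

A^3 = A^2·A:
A^3[1,1] = (0)(-2) + (-2)(1) + (-6)(-1) = 4
A^3[1,2] = (0)(-2) + (-2)(2) + (-6)(-1) = 2
A^3[1,3] = (0)(2) + (-2)(0) + (-6)(-1) = 6
A^3[2,1] = (0)(-2) + (2)(1) + (2)(-1) = 0
A^3[2,2] = (0)(-2) + (2)(2) + (2)(-1) = 2
A^3[2,3] = (0)(2) + (2)(0) + (2)(-1) = -2
A^3[3,1] = (2)(-2) + (1)(1) + (-1)(-1) = -2
A^3[3,2] = (2)(-2) + (1)(2) + (-1)(-1) = -1
A^3[3,3] = (2)(2) + (1)(0) + (-1)(-1) = 5
A^3 = 
  [  4,   2,   6]
  [  0,   2,  -2]
  [ -2,  -1,   5]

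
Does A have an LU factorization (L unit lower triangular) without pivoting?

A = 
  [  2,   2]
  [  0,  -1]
Yes.
A[1,1] = 2 ≠ 0, so Gaussian elimination proceeds without a row swap: multiplier ℓ₂₁ = (0)/(2) = 0, and U[2,2] = -1 - (0)(2) = -1.
L = 
  [  1,   0]
  [  0,   1]
U = 
  [  2,   2]
  [  0,  -1]
Check row 2 of LU: [(0)(2), (0)(2) + (-1)] = [0, -1] = row 2 of A ✓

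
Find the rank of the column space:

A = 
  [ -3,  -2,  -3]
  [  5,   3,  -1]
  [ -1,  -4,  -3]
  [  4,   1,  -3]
Row reduce:
R2 → R2 + (5/3)·R1
R3 → R3 - (1/3)·R1
R4 → R4 + (4/3)·R1
R3 → R3 - (10)·R2
R4 → R4 - (5)·R2
R4 → R4 - (23/58)·R3
REF = 
  [  -3,   -2,   -3]
  [   0, -1/3,   -6]
  [   0,    0,   58]
  [   0,    0,    0]
Pivot columns: 1, 2, 3 → 3 pivots.
dim(Col(A)) = number of pivot columns = 3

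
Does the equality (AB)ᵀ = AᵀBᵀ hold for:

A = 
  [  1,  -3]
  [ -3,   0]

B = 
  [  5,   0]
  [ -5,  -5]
No

(AB)ᵀ = 
  [ 20, -15]
  [ 15,   0]

AᵀBᵀ = 
  [  5,  10]
  [-15,  15]

The two matrices differ, so (AB)ᵀ ≠ AᵀBᵀ in general. The correct identity is (AB)ᵀ = BᵀAᵀ.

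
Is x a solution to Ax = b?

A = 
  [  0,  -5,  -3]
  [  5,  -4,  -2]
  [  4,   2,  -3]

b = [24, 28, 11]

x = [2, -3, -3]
Yes

Ax = [24, 28, 11] = b ✓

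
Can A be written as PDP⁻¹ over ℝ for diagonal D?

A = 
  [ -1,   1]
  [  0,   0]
Yes

tr(A) = -1, det(A) = 0
Characteristic polynomial: λ² - tr(A)λ + det(A) = λ² + λ
λ² + λ = λ(λ + 1)
Eigenvalues: 0, -1
λ=-1: alg. mult. = 1, geom. mult. = 2 - rank(A - (-1)I) = 2 - 1 = 1
λ=0: alg. mult. = 1, geom. mult. = 2 - rank(A - (0)I) = 2 - 1 = 1
Sum of geometric multiplicities equals n, so A has n independent eigenvectors.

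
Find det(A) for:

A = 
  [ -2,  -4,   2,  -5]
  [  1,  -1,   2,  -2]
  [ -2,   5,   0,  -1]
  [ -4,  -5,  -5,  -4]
Cofactor expansion along row 1: det(A) = a₁₁M₁₁ - a₁₂M₁₂ + a₁₃M₁₃ - a₁₄M₁₄

M₁₁ = det[[-1, 2, -2]; [5, 0, -1]; [-5, -5, -4]]
  = (-1)·((0)(-4) - (-1)(-5)) - (2)·((5)(-4) - (-1)(-5)) + (-2)·((5)(-5) - (0)(-5))
  = (-1)(-5) - (2)(-25) + (-2)(-25)
  = 105
M₁₂ = det[[1, 2, -2]; [-2, 0, -1]; [-4, -5, -4]]
  = (1)·((0)(-4) - (-1)(-5)) - (2)·((-2)(-4) - (-1)(-4)) + (-2)·((-2)(-5) - (0)(-4))
  = (1)(-5) - (2)(4) + (-2)(10)
  = -33
M₁₃ = det[[1, -1, -2]; [-2, 5, -1]; [-4, -5, -4]]
  = (1)·((5)(-4) - (-1)(-5)) - (-1)·((-2)(-4) - (-1)(-4)) + (-2)·((-2)(-5) - (5)(-4))
  = (1)(-25) - (-1)(4) + (-2)(30)
  = -81
M₁₄ = det[[1, -1, 2]; [-2, 5, 0]; [-4, -5, -5]]
  = (1)·((5)(-5) - (0)(-5)) - (-1)·((-2)(-5) - (0)(-4)) + (2)·((-2)(-5) - (5)(-4))
  = (1)(-25) - (-1)(10) + (2)(30)
  = 45

det(A) = (-2)(105) - (-4)(-33) + (2)(-81) - (-5)(45) = -279

det(A) = -279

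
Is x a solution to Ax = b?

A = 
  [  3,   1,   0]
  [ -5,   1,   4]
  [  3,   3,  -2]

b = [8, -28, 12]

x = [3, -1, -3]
Yes

Ax = [8, -28, 12] = b ✓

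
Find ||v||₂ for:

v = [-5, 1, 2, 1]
5.568

||v||₂ = √((-5)² + (1)² + (2)² + (1)²) = √31 = 5.568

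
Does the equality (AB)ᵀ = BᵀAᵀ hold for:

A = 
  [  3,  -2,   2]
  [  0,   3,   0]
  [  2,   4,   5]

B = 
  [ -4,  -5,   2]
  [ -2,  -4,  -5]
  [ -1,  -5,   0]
Yes

(AB)ᵀ = 
  [-10,  -6, -21]
  [-17, -12, -51]
  [ 16, -15, -16]

BᵀAᵀ = 
  [-10,  -6, -21]
  [-17, -12, -51]
  [ 16, -15, -16]

Both sides are equal — this is the standard identity (AB)ᵀ = BᵀAᵀ, which holds for all A, B.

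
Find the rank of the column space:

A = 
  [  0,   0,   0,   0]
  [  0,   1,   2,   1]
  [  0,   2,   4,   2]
Row reduce:
Swap R1 ↔ R2
R3 → R3 - (2)·R1
REF = 
  [  0,   1,   2,   1]
  [  0,   0,   0,   0]
  [  0,   0,   0,   0]
Pivot columns: 2 → 1 pivot.
dim(Col(A)) = number of pivot columns = 1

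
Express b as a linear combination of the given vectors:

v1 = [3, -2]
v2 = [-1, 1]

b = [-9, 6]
c1 = -3, c2 = 0

b = -3·v1 + 0·v2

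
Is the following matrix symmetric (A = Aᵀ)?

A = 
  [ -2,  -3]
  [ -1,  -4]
No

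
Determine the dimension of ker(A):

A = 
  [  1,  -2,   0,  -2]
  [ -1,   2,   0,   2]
nullity(A) = 3

Row reduce:
R2 → R2 + (1)·R1
REF = 
  [  1,  -2,   0,  -2]
  [  0,   0,   0,   0]
Pivot columns: 1 → 1 pivot.
rank(A) = 1, so nullity(A) = 4 - 1 = 3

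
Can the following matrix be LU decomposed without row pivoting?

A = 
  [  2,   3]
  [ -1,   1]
Yes.
A[1,1] = 2 ≠ 0, so Gaussian elimination proceeds without a row swap: multiplier ℓ₂₁ = (-1)/(2) = -1/2, and U[2,2] = 1 - (-1/2)(3) = 5/2.
L = 
  [   1,    0]
  [-1/2,    1]
U = 
  [  2,   3]
  [  0, 5/2]
Check row 2 of LU: [(-1/2)(2), (-1/2)(3) + (5/2)] = [-1, 1] = row 2 of A ✓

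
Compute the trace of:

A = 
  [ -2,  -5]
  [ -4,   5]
3

tr(A) = -2 + 5 = 3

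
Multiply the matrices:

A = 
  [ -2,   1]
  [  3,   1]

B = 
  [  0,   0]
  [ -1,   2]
A is 2×2 and B is 2×2, so AB is 2×2. Each entry is (row of A)·(column of B):
AB[1,1] = (-2)(0) + (1)(-1) = -1
AB[1,2] = (-2)(0) + (1)(2) = 2
AB[2,1] = (3)(0) + (1)(-1) = -1
AB[2,2] = (3)(0) + (1)(2) = 2

AB = 
  [ -1,   2]
  [ -1,   2]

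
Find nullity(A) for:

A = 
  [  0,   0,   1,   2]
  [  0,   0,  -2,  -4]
nullity(A) = 3

Row reduce:
R2 → R2 + (2)·R1
REF = 
  [  0,   0,   1,   2]
  [  0,   0,   0,   0]
Pivot columns: 3 → 1 pivot.
rank(A) = 1, so nullity(A) = 4 - 1 = 3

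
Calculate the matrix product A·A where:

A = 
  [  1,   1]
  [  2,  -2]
A² = A·A:
A²[1,1] = (1)(1) + (1)(2) = 3
A²[1,2] = (1)(1) + (1)(-2) = -1
A²[2,1] = (2)(1) + (-2)(2) = -2
A²[2,2] = (2)(1) + (-2)(-2) = 6
A² = 
  [  3,  -1]
  [ -2,   6]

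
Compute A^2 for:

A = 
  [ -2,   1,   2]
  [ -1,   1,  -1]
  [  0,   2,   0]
A² = A·A:
A²[1,1] = (-2)(-2) + (1)(-1) + (2)(0) = 3
A²[1,2] = (-2)(1) + (1)(1) + (2)(2) = 3
A²[1,3] = (-2)(2) + (1)(-1) + (2)(0) = -5
A²[2,1] = (-1)(-2) + (1)(-1) + (-1)(0) = 1
A²[2,2] = (-1)(1) + (1)(1) + (-1)(2) = -2
A²[2,3] = (-1)(2) + (1)(-1) + (-1)(0) = -3
A²[3,1] = (0)(-2) + (2)(-1) + (0)(0) = -2
A²[3,2] = (0)(1) + (2)(1) + (0)(2) = 2
A²[3,3] = (0)(2) + (2)(-1) + (0)(0) = -2
A² = 
  [  3,   3,  -5]
  [  1,  -2,  -3]
  [ -2,   2,  -2]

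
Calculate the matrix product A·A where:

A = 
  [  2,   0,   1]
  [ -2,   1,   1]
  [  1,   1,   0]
A² = A·A:
A²[1,1] = (2)(2) + (0)(-2) + (1)(1) = 5
A²[1,2] = (2)(0) + (0)(1) + (1)(1) = 1
A²[1,3] = (2)(1) + (0)(1) + (1)(0) = 2
A²[2,1] = (-2)(2) + (1)(-2) + (1)(1) = -5
A²[2,2] = (-2)(0) + (1)(1) + (1)(1) = 2
A²[2,3] = (-2)(1) + (1)(1) + (1)(0) = -1
A²[3,1] = (1)(2) + (1)(-2) + (0)(1) = 0
A²[3,2] = (1)(0) + (1)(1) + (0)(1) = 1
A²[3,3] = (1)(1) + (1)(1) + (0)(0) = 2
A² = 
  [  5,   1,   2]
  [ -5,   2,  -1]
  [  0,   1,   2]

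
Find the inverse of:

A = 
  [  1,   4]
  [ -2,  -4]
det(A) = (1)(-4) - (4)(-2) = 4
For a 2×2 matrix, A⁻¹ = (1/det(A)) · [[d, -b], [-c, a]]
    = (1/4) · [[-4, -4], [2, 1]]

A⁻¹ = 
  [ -1,  -1]
  [1/2, 1/4]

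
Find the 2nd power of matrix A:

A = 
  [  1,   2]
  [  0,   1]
A² = A·A:
A²[1,1] = (1)(1) + (2)(0) = 1
A²[1,2] = (1)(2) + (2)(1) = 4
A²[2,1] = (0)(1) + (1)(0) = 0
A²[2,2] = (0)(2) + (1)(1) = 1
A² = 
  [  1,   4]
  [  0,   1]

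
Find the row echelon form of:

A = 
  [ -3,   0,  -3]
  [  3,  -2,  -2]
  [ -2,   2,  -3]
Row operations:
R2 → R2 + (1)·R1
R3 → R3 - (2/3)·R1
R3 → R3 + (1)·R2

Resulting echelon form:
REF = 
  [ -3,   0,  -3]
  [  0,  -2,  -5]
  [  0,   0,  -6]

Rank = 3 (number of non-zero pivot rows).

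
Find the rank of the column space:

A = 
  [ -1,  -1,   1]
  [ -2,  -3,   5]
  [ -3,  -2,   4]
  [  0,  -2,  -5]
Row reduce:
R2 → R2 - (2)·R1
R3 → R3 - (3)·R1
R3 → R3 + (1)·R2
R4 → R4 - (2)·R2
R4 → R4 + (11/4)·R3
REF = 
  [ -1,  -1,   1]
  [  0,  -1,   3]
  [  0,   0,   4]
  [  0,   0,   0]
Pivot columns: 1, 2, 3 → 3 pivots.
dim(Col(A)) = number of pivot columns = 3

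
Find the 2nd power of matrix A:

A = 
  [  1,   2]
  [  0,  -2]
A² = A·A:
A²[1,1] = (1)(1) + (2)(0) = 1
A²[1,2] = (1)(2) + (2)(-2) = -2
A²[2,1] = (0)(1) + (-2)(0) = 0
A²[2,2] = (0)(2) + (-2)(-2) = 4
A² = 
  [  1,  -2]
  [  0,   4]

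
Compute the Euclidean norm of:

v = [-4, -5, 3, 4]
8.124

||v||₂ = √((-4)² + (-5)² + (3)² + (4)²) = √66 = 8.124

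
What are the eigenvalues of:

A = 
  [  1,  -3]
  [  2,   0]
λ = (1 + i√23)/2, (1 - i√23)/2  (≈ 0.5 + 2.398i, 0.5 - 2.398i)

tr(A) = 1, det(A) = 6
Characteristic polynomial: λ² - tr(A)λ + det(A) = λ² - λ + 6
λ² - λ + 6 = 0  ⇒  λ = (1 ± √((-1)² - 4·(6)))/2 = (1 ± √(-23))/2
  = (1 + i√23)/2,  (1 - i√23)/2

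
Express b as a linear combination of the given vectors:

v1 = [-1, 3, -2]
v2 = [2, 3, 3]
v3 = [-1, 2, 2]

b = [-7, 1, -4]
c1 = 1, c2 = -2, c3 = 2

b = 1·v1 + -2·v2 + 2·v3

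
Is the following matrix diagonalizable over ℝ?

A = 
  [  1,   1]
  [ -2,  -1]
No

tr(A) = 0, det(A) = 1
Characteristic polynomial: λ² - tr(A)λ + det(A) = λ² + 1
λ² + 1 = 0  ⇒  λ = (0 ± √((0)² - 4·(1)))/2 = (0 ± √(-4))/2
  = i,  -i
Eigenvalues: i, -i  (≈ 0 + 1i, 0 - 1i)
Has complex eigenvalues (not diagonalizable over ℝ).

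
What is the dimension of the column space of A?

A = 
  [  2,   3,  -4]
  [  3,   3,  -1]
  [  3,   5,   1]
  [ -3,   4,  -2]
Row reduce:
R2 → R2 - (3/2)·R1
R3 → R3 - (3/2)·R1
R4 → R4 + (3/2)·R1
R3 → R3 + (1/3)·R2
R4 → R4 + (17/3)·R2
R4 → R4 - (61/26)·R3
REF = 
  [   2,    3,   -4]
  [   0, -3/2,    5]
  [   0,    0, 26/3]
  [   0,    0,    0]
Pivot columns: 1, 2, 3 → 3 pivots.
dim(Col(A)) = number of pivot columns = 3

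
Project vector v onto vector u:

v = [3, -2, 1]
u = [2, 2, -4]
v·u = (3)(2) + (-2)(2) + (1)(-4) = -2
u·u = (2)² + (2)² + (-4)² = 24
proj_u(v) = (v·u / u·u) × u = (-2/24) × u = (-1/12) × u

proj_u(v) = [-1/6, -1/6, 1/3]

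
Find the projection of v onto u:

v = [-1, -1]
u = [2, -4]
proj_u(v) = [1/5, -2/5]

v·u = (-1)(2) + (-1)(-4) = 2
u·u = (2)² + (-4)² = 20
proj_u(v) = (v·u / u·u) × u = (2/20) × u = (1/10) × u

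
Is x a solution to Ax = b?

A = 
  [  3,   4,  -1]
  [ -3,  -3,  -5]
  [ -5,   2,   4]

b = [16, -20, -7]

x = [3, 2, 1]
Yes

Ax = [16, -20, -7] = b ✓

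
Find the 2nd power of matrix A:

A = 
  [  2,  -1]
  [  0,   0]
A² = A·A:
A²[1,1] = (2)(2) + (-1)(0) = 4
A²[1,2] = (2)(-1) + (-1)(0) = -2
A²[2,1] = (0)(2) + (0)(0) = 0
A²[2,2] = (0)(-1) + (0)(0) = 0
A² = 
  [  4,  -2]
  [  0,   0]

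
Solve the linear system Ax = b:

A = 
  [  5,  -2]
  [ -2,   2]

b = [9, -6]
x = [1, -2]

Row reduce the augmented matrix [A|b]:
R2 → R2 + (2/5)·R1
REF = 
  [    5,    -2,     9]
  [    0,   6/5, -12/5]

Back-substitution:
x₂ = (-12/5) / (6/5) = -2
x₁ = (9 - (-2)(-2)) / 5 = 1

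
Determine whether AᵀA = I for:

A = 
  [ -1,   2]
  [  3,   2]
No

AᵀA = 
  [ 10,   4]
  [  4,   8]
≠ I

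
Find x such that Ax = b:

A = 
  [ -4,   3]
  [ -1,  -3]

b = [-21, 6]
x = [3, -3]

Row reduce the augmented matrix [A|b]:
R2 → R2 - (1/4)·R1
REF = 
  [   -4,     3,   -21]
  [    0, -15/4,  45/4]

Back-substitution:
x₂ = (45/4) / (-15/4) = -3
x₁ = (-21 - (3)(-3)) / (-4) = 3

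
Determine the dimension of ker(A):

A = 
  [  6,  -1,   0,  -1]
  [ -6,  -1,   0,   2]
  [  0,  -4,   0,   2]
nullity(A) = 2

Row reduce:
R2 → R2 + (1)·R1
R3 → R3 - (2)·R2
REF = 
  [  6,  -1,   0,  -1]
  [  0,  -2,   0,   1]
  [  0,   0,   0,   0]
Pivot columns: 1, 2 → 2 pivots.
rank(A) = 2, so nullity(A) = 4 - 2 = 2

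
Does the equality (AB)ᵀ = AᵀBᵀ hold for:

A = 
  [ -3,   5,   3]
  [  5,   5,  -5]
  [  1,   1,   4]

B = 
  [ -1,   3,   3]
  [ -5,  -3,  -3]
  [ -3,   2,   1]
No

(AB)ᵀ = 
  [-31, -15, -18]
  [-18, -10,   8]
  [-21,  -5,   4]

AᵀBᵀ = 
  [ 21,  -3,  20]
  [ 13, -43,  -4]
  [ -6, -12, -15]

The two matrices differ, so (AB)ᵀ ≠ AᵀBᵀ in general. The correct identity is (AB)ᵀ = BᵀAᵀ.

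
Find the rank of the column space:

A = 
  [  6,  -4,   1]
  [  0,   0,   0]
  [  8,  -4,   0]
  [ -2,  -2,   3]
Row reduce:
R3 → R3 - (4/3)·R1
R4 → R4 + (1/3)·R1
Swap R2 ↔ R3
R4 → R4 + (5/2)·R2
REF = 
  [   6,   -4,    1]
  [   0,  4/3, -4/3]
  [   0,    0,    0]
  [   0,    0,    0]
Pivot columns: 1, 2 → 2 pivots.
dim(Col(A)) = number of pivot columns = 2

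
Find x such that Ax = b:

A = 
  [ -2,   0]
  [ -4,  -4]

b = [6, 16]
x = [-3, -1]

Row reduce the augmented matrix [A|b]:
R2 → R2 - (2)·R1
REF = 
  [ -2,   0,   6]
  [  0,  -4,   4]

Back-substitution:
x₂ = 4 / (-4) = -1
x₁ = (6 - (0)(-1)) / (-2) = -3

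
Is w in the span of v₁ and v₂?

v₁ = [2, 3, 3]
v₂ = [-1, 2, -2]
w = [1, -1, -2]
No

Form the augmented matrix and row-reduce:
[v₁|v₂|w] = 
  [  2,  -1,   1]
  [  3,   2,  -1]
  [  3,  -2,  -2]
R2 → R2 - (3/2)·R1
R3 → R3 - (3/2)·R1
R3 → R3 + (1/7)·R2
REF = 
  [    2,    -1,     1]
  [    0,   7/2,  -5/2]
  [    0,     0, -27/7]

Row 3 reads [0 0 | -27/7], i.e. 0 = -27/7, so the system is inconsistent and w ∉ span{v₁, v₂}.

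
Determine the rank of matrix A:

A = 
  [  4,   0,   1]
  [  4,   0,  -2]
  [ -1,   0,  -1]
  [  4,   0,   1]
Row reduce:
R2 → R2 - (1)·R1
R3 → R3 + (1/4)·R1
R4 → R4 - (1)·R1
R3 → R3 - (1/4)·R2
REF = 
  [  4,   0,   1]
  [  0,   0,  -3]
  [  0,   0,   0]
  [  0,   0,   0]
Pivot columns: 1, 3 → 2 pivots.

rank(A) = 2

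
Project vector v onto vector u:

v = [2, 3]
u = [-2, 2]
v·u = (2)(-2) + (3)(2) = 2
u·u = (-2)² + (2)² = 8
proj_u(v) = (v·u / u·u) × u = (2/8) × u = (1/4) × u

proj_u(v) = [-1/2, 1/2]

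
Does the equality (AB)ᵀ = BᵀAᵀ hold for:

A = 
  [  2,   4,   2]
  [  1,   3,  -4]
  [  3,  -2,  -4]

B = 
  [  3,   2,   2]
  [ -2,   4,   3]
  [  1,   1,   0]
Yes

(AB)ᵀ = 
  [  0,  -7,   9]
  [ 22,  10,  -6]
  [ 16,  11,   0]

BᵀAᵀ = 
  [  0,  -7,   9]
  [ 22,  10,  -6]
  [ 16,  11,   0]

Both sides are equal — this is the standard identity (AB)ᵀ = BᵀAᵀ, which holds for all A, B.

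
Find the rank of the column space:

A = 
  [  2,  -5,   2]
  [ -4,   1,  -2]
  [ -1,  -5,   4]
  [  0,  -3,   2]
dim(Col(A)) = 3

Row reduce:
R2 → R2 + (2)·R1
R3 → R3 + (1/2)·R1
R3 → R3 - (5/6)·R2
R4 → R4 - (1/3)·R2
R4 → R4 - (2/5)·R3
REF = 
  [   2,   -5,    2]
  [   0,   -9,    2]
  [   0,    0, 10/3]
  [   0,    0,    0]
Pivot columns: 1, 2, 3 → 3 pivots.
dim(Col(A)) = number of pivot columns = 3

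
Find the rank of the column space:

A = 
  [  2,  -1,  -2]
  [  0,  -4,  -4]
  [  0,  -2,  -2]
dim(Col(A)) = 2

Row reduce:
R3 → R3 - (1/2)·R2
REF = 
  [  2,  -1,  -2]
  [  0,  -4,  -4]
  [  0,   0,   0]
Pivot columns: 1, 2 → 2 pivots.
dim(Col(A)) = number of pivot columns = 2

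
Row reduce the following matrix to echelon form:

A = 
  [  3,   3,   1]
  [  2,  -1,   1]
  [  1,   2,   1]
Row operations:
R2 → R2 - (2/3)·R1
R3 → R3 - (1/3)·R1
R3 → R3 + (1/3)·R2

Resulting echelon form:
REF = 
  [  3,   3,   1]
  [  0,  -3, 1/3]
  [  0,   0, 7/9]

Rank = 3 (number of non-zero pivot rows).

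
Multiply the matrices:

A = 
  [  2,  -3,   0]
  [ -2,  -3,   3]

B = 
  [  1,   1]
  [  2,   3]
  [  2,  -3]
AB = 
  [ -4,  -7]
  [ -2, -20]

A is 2×3 and B is 3×2, so AB is 2×2. Each entry is (row of A)·(column of B):
AB[1,1] = (2)(1) + (-3)(2) + (0)(2) = -4
AB[1,2] = (2)(1) + (-3)(3) + (0)(-3) = -7
AB[2,1] = (-2)(1) + (-3)(2) + (3)(2) = -2
AB[2,2] = (-2)(1) + (-3)(3) + (3)(-3) = -20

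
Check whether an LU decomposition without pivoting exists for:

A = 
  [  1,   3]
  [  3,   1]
Yes.
A[1,1] = 1 ≠ 0, so Gaussian elimination proceeds without a row swap: multiplier ℓ₂₁ = (3)/(1) = 3, and U[2,2] = 1 - (3)(3) = -8.
L = 
  [  1,   0]
  [  3,   1]
U = 
  [  1,   3]
  [  0,  -8]
Check row 2 of LU: [(3)(1), (3)(3) + (-8)] = [3, 1] = row 2 of A ✓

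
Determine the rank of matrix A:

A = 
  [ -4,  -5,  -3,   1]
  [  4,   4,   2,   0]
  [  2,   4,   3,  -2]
rank(A) = 2

Row reduce:
R2 → R2 + (1)·R1
R3 → R3 + (1/2)·R1
R3 → R3 + (3/2)·R2
REF = 
  [ -4,  -5,  -3,   1]
  [  0,  -1,  -1,   1]
  [  0,   0,   0,   0]
Pivot columns: 1, 2 → 2 pivots.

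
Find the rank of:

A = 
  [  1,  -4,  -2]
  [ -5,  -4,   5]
rank(A) = 2

Row reduce:
R2 → R2 + (5)·R1
REF = 
  [  1,  -4,  -2]
  [  0, -24,  -5]
Pivot columns: 1, 2 → 2 pivots.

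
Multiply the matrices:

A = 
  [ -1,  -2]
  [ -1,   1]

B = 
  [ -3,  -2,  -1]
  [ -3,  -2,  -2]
AB = 
  [  9,   6,   5]
  [  0,   0,  -1]

A is 2×2 and B is 2×3, so AB is 2×3. Each entry is (row of A)·(column of B):
AB[1,1] = (-1)(-3) + (-2)(-3) = 9
AB[1,2] = (-1)(-2) + (-2)(-2) = 6
AB[1,3] = (-1)(-1) + (-2)(-2) = 5
AB[2,1] = (-1)(-3) + (1)(-3) = 0
AB[2,2] = (-1)(-2) + (1)(-2) = 0
AB[2,3] = (-1)(-1) + (1)(-2) = -1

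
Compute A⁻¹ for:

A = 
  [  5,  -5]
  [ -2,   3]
det(A) = (5)(3) - (-5)(-2) = 5
For a 2×2 matrix, A⁻¹ = (1/det(A)) · [[d, -b], [-c, a]]
    = (1/5) · [[3, 5], [2, 5]]

A⁻¹ = 
  [3/5,   1]
  [2/5,   1]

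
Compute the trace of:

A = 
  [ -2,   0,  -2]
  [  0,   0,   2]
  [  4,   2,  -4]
-6

tr(A) = -2 + 0 + -4 = -6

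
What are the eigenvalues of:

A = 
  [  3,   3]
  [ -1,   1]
tr(A) = 4, det(A) = 6
Characteristic polynomial: λ² - tr(A)λ + det(A) = λ² - 4λ + 6
λ² - 4λ + 6 = 0  ⇒  λ = (4 ± √((-4)² - 4·(6)))/2 = (4 ± √(-8))/2
  = 2 + i√2,  2 - i√2

λ = 2 + i√2, 2 - i√2  (≈ 2 + 1.414i, 2 - 1.414i)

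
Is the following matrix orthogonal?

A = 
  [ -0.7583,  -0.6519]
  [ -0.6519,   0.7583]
Yes

AᵀA = 
  [  1,   0]
  [  0,   1]
≈ I (equal to I up to the 4-dp rounding of the entries)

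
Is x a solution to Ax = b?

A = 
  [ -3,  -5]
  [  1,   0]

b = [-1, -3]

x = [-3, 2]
Yes

Ax = [-1, -3] = b ✓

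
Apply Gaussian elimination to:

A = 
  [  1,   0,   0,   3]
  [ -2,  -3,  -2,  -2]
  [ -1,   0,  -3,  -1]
Row operations:
R2 → R2 + (2)·R1
R3 → R3 + (1)·R1

Resulting echelon form:
REF = 
  [  1,   0,   0,   3]
  [  0,  -3,  -2,   4]
  [  0,   0,  -3,   2]

Rank = 3 (number of non-zero pivot rows).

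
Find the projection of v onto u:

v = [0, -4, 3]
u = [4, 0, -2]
v·u = (0)(4) + (-4)(0) + (3)(-2) = -6
u·u = (4)² + (0)² + (-2)² = 20
proj_u(v) = (v·u / u·u) × u = (-6/20) × u = (-3/10) × u

proj_u(v) = [-6/5, 0, 3/5]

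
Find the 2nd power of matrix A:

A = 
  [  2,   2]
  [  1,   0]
A² = A·A:
A²[1,1] = (2)(2) + (2)(1) = 6
A²[1,2] = (2)(2) + (2)(0) = 4
A²[2,1] = (1)(2) + (0)(1) = 2
A²[2,2] = (1)(2) + (0)(0) = 2
A² = 
  [  6,   4]
  [  2,   2]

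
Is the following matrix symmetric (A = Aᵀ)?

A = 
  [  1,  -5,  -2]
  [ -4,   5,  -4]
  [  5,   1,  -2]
No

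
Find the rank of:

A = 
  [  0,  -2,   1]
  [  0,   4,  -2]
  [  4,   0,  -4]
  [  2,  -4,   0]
rank(A) = 2

Row reduce:
Swap R1 ↔ R3
R4 → R4 - (1/2)·R1
R3 → R3 + (1/2)·R2
R4 → R4 + (1)·R2
REF = 
  [  4,   0,  -4]
  [  0,   4,  -2]
  [  0,   0,   0]
  [  0,   0,   0]
Pivot columns: 1, 2 → 2 pivots.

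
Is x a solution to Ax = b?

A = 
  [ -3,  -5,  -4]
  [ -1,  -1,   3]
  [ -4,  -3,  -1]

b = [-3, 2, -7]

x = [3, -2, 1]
Yes

Ax = [-3, 2, -7] = b ✓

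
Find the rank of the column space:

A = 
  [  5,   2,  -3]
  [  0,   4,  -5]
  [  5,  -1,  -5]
Row reduce:
R3 → R3 - (1)·R1
R3 → R3 + (3/4)·R2
REF = 
  [    5,     2,    -3]
  [    0,     4,    -5]
  [    0,     0, -23/4]
Pivot columns: 1, 2, 3 → 3 pivots.
dim(Col(A)) = number of pivot columns = 3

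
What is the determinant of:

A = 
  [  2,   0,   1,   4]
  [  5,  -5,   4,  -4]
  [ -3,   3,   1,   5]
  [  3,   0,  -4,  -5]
231

Cofactor expansion along row 1: det(A) = a₁₁M₁₁ - a₁₂M₁₂ + a₁₃M₁₃ - a₁₄M₁₄

M₁₁ = det[[-5, 4, -4]; [3, 1, 5]; [0, -4, -5]]
  = (-5)·((1)(-5) - (5)(-4)) - (4)·((3)(-5) - (5)(0)) + (-4)·((3)(-4) - (1)(0))
  = (-5)(15) - (4)(-15) + (-4)(-12)
  = 33
M₁₂ = det[[5, 4, -4]; [-3, 1, 5]; [3, -4, -5]]
  = (5)·((1)(-5) - (5)(-4)) - (4)·((-3)(-5) - (5)(3)) + (-4)·((-3)(-4) - (1)(3))
  = (5)(15) - (4)(0) + (-4)(9)
  = 39
M₁₃ = det[[5, -5, -4]; [-3, 3, 5]; [3, 0, -5]]
  = (5)·((3)(-5) - (5)(0)) - (-5)·((-3)(-5) - (5)(3)) + (-4)·((-3)(0) - (3)(3))
  = (5)(-15) - (-5)(0) + (-4)(-9)
  = -39
M₁₄ = det[[5, -5, 4]; [-3, 3, 1]; [3, 0, -4]]
  = (5)·((3)(-4) - (1)(0)) - (-5)·((-3)(-4) - (1)(3)) + (4)·((-3)(0) - (3)(3))
  = (5)(-12) - (-5)(9) + (4)(-9)
  = -51

det(A) = (2)(33) - (0)(39) + (1)(-39) - (4)(-51) = 231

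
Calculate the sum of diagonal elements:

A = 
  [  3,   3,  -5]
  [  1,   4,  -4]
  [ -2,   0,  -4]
3

tr(A) = 3 + 4 + -4 = 3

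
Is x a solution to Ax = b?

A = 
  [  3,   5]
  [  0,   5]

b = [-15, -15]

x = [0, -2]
No

Ax = [-10, -10] ≠ b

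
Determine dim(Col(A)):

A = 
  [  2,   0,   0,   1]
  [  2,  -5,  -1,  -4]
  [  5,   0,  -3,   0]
Row reduce:
R2 → R2 - (1)·R1
R3 → R3 - (5/2)·R1
REF = 
  [   2,    0,    0,    1]
  [   0,   -5,   -1,   -5]
  [   0,    0,   -3, -5/2]
Pivot columns: 1, 2, 3 → 3 pivots.
dim(Col(A)) = number of pivot columns = 3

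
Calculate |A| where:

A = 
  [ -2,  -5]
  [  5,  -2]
For a 2×2 matrix, det = ad - bc = (-2)(-2) - (-5)(5) = 29

det(A) = 29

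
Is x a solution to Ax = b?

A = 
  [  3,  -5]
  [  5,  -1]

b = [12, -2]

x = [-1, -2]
No

Ax = [7, -3] ≠ b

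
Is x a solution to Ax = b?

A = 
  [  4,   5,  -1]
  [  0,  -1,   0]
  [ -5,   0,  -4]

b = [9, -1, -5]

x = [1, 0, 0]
No

Ax = [4, 0, -5] ≠ b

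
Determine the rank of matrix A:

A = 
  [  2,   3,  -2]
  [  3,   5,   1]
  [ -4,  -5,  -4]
rank(A) = 3

Row reduce:
R2 → R2 - (3/2)·R1
R3 → R3 + (2)·R1
R3 → R3 - (2)·R2
REF = 
  [  2,   3,  -2]
  [  0, 1/2,   4]
  [  0,   0, -16]
Pivot columns: 1, 2, 3 → 3 pivots.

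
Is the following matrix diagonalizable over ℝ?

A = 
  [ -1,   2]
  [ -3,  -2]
No

tr(A) = -3, det(A) = 8
Characteristic polynomial: λ² - tr(A)λ + det(A) = λ² + 3λ + 8
λ² + 3λ + 8 = 0  ⇒  λ = (-3 ± √((3)² - 4·(8)))/2 = (-3 ± √(-23))/2
  = (-3 + i√23)/2,  (-3 - i√23)/2
Eigenvalues: (-3 + i√23)/2, (-3 - i√23)/2  (≈ -1.5 + 2.398i, -1.5 - 2.398i)
Has complex eigenvalues (not diagonalizable over ℝ).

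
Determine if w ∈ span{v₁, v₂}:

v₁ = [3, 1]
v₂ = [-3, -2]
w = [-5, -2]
Yes

Form the augmented matrix and row-reduce:
[v₁|v₂|w] = 
  [  3,  -3,  -5]
  [  1,  -2,  -2]
R2 → R2 - (1/3)·R1
REF = 
  [   3,   -3,   -5]
  [   0,   -1, -1/3]

No row of the form [0 0 | nonzero], so the system is consistent. Back-substitution gives c₁ = -4/3, c₂ = 1/3: w = (-4/3)·v₁ + (1/3)·v₂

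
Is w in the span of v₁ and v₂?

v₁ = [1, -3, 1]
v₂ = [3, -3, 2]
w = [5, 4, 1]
No

Form the augmented matrix and row-reduce:
[v₁|v₂|w] = 
  [  1,   3,   5]
  [ -3,  -3,   4]
  [  1,   2,   1]
R2 → R2 + (3)·R1
R3 → R3 - (1)·R1
R3 → R3 + (1/6)·R2
REF = 
  [   1,    3,    5]
  [   0,    6,   19]
  [   0,    0, -5/6]

Row 3 reads [0 0 | -5/6], i.e. 0 = -5/6, so the system is inconsistent and w ∉ span{v₁, v₂}.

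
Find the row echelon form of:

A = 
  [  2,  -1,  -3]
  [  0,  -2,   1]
Row operations:
No row operations needed (already in echelon form).

Resulting echelon form:
REF = 
  [  2,  -1,  -3]
  [  0,  -2,   1]

Rank = 2 (number of non-zero pivot rows).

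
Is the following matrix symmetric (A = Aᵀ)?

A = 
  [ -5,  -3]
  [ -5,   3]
No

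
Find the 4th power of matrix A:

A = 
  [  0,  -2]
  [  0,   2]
A^4 = 
  [  0, -16]
  [  0,  16]

A² = A·A:
A²[1,1] = (0)(0) + (-2)(0) = 0
A²[1,2] = (0)(-2) + (-2)(2) = -4
A²[2,1] = (0)(0) + (2)(0) = 0
A²[2,2] = (0)(-2) + (2)(2) = 4
A² = 
  [  0,  -4]
  [  0,   4]

A^3 = A^2·A:
A^3[1,1] = (0)(0) + (-4)(0) = 0
A^3[1,2] = (0)(-2) + (-4)(2) = -8
A^3[2,1] = (0)(0) + (4)(0) = 0
A^3[2,2] = (0)(-2) + (4)(2) = 8
A^3 = 
  [  0,  -8]
  [  0,   8]

A^4 = A^3·A:
A^4[1,1] = (0)(0) + (-8)(0) = 0
A^4[1,2] = (0)(-2) + (-8)(2) = -16
A^4[2,1] = (0)(0) + (8)(0) = 0
A^4[2,2] = (0)(-2) + (8)(2) = 16
A^4 = 
  [  0, -16]
  [  0,  16]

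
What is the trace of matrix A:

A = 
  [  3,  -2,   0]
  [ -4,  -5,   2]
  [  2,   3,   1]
-1

tr(A) = 3 + -5 + 1 = -1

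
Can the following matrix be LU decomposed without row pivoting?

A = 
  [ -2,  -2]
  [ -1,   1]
Yes.
A[1,1] = -2 ≠ 0, so Gaussian elimination proceeds without a row swap: multiplier ℓ₂₁ = (-1)/(-2) = 1/2, and U[2,2] = 1 - (1/2)(-2) = 2.
L = 
  [  1,   0]
  [1/2,   1]
U = 
  [ -2,  -2]
  [  0,   2]
Check row 2 of LU: [(1/2)(-2), (1/2)(-2) + 2] = [-1, 1] = row 2 of A ✓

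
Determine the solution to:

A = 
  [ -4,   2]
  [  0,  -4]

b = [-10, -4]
Row reduce the augmented matrix [A|b]:
(already in echelon form)
REF = 
  [ -4,   2, -10]
  [  0,  -4,  -4]

Back-substitution:
x₂ = (-4) / (-4) = 1
x₁ = (-10 - (2)(1)) / (-4) = 3

x = [3, 1]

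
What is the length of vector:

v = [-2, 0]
2

||v||₂ = √((-2)² + (0)²) = √4 = 2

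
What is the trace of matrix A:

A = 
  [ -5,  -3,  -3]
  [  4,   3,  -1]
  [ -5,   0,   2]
0

tr(A) = -5 + 3 + 2 = 0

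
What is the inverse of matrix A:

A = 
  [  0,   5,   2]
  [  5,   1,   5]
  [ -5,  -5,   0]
det(A) = (0)·((1)(0) - (5)(-5)) - (5)·((5)(0) - (5)(-5)) + (2)·((5)(-5) - (1)(-5))
  = (0)(25) - (5)(25) + (2)(-20)
  = -165
det(A) = -165 ≠ 0, so A is invertible.

Cofactors Cᵢⱼ = (-1)ⁱ⁺ʲ·Mᵢⱼ:
C = 
  [ 25, -25, -20]
  [-10,  10, -25]
  [ 23,  10, -25]

adj(A) = Cᵀ:
adj(A) = 
  [ 25, -10,  23]
  [-25,  10,  10]
  [-20, -25, -25]

A⁻¹ = (-1/165) · adj(A):
A⁻¹ = 
  [  -5/33,    2/33, -23/165]
  [   5/33,   -2/33,   -2/33]
  [   4/33,    5/33,    5/33]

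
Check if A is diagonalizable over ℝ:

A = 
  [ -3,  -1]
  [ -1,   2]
Yes

tr(A) = -1, det(A) = -7
Characteristic polynomial: λ² - tr(A)λ + det(A) = λ² + λ - 7
λ² + λ - 7 = 0  ⇒  λ = (-1 ± √((1)² - 4·(-7)))/2 = (-1 ± √(29))/2
  = (-1 + √29)/2,  (-1 - √29)/2
Eigenvalues: (-1 + √29)/2, (-1 - √29)/2  (≈ 2.193, -3.193)
The two irrational eigenvalues are distinct (simple), so each has alg. mult. = geom. mult. = 1.
Sum of geometric multiplicities equals n, so A has n independent eigenvectors.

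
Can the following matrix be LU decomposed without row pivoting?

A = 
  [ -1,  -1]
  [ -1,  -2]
Yes.
A[1,1] = -1 ≠ 0, so Gaussian elimination proceeds without a row swap: multiplier ℓ₂₁ = (-1)/(-1) = 1, and U[2,2] = -2 - (1)(-1) = -1.
L = 
  [  1,   0]
  [  1,   1]
U = 
  [ -1,  -1]
  [  0,  -1]
Check row 2 of LU: [(1)(-1), (1)(-1) + (-1)] = [-1, -2] = row 2 of A ✓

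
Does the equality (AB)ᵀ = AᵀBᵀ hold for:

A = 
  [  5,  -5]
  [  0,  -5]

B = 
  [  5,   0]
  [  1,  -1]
No

(AB)ᵀ = 
  [ 20,  -5]
  [  5,   5]

AᵀBᵀ = 
  [ 25,   5]
  [-25,   0]

The two matrices differ, so (AB)ᵀ ≠ AᵀBᵀ in general. The correct identity is (AB)ᵀ = BᵀAᵀ.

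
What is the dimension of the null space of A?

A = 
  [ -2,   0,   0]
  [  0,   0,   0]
nullity(A) = 2

Row reduce:
(no row operations needed)
REF = 
  [ -2,   0,   0]
  [  0,   0,   0]
Pivot columns: 1 → 1 pivot.
rank(A) = 1, so nullity(A) = 3 - 1 = 2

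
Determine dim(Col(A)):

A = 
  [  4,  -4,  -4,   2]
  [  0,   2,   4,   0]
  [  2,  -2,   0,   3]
Row reduce:
R3 → R3 - (1/2)·R1
REF = 
  [  4,  -4,  -4,   2]
  [  0,   2,   4,   0]
  [  0,   0,   2,   2]
Pivot columns: 1, 2, 3 → 3 pivots.
dim(Col(A)) = number of pivot columns = 3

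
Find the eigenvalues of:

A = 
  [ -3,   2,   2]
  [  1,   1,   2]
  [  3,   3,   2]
λ = -1, 5, -4

Characteristic polynomial: det(λI - A) = λ³ - 21λ - 20
Testing integer divisors of the constant term: p(-1) = 0, so (λ + 1) is a factor:
p(λ) = (λ + 1)(λ² - λ - 20)
λ² - λ - 20 = (λ + 4)(λ - 5)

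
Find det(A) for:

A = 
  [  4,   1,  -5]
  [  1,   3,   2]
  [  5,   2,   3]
Cofactor expansion along row 1:
det(A) = (4)·((3)(3) - (2)(2)) - (1)·((1)(3) - (2)(5)) + (-5)·((1)(2) - (3)(5))
  = (4)(5) - (1)(-7) + (-5)(-13)
  = 92

det(A) = 92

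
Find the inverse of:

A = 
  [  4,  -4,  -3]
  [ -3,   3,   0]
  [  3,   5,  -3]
det(A) = (4)·((3)(-3) - (0)(5)) - (-4)·((-3)(-3) - (0)(3)) + (-3)·((-3)(5) - (3)(3))
  = (4)(-9) - (-4)(9) + (-3)(-24)
  = 72
det(A) = 72 ≠ 0, so A is invertible.

Cofactors Cᵢⱼ = (-1)ⁱ⁺ʲ·Mᵢⱼ:
C = 
  [ -9,  -9, -24]
  [-27,  -3, -32]
  [  9,   9,   0]

adj(A) = Cᵀ:
adj(A) = 
  [ -9, -27,   9]
  [ -9,  -3,   9]
  [-24, -32,   0]

A⁻¹ = (1/72) · adj(A):
A⁻¹ = 
  [ -1/8,  -3/8,   1/8]
  [ -1/8, -1/24,   1/8]
  [ -1/3,  -4/9,     0]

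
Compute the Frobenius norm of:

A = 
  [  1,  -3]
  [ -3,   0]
||A||_F = 4.359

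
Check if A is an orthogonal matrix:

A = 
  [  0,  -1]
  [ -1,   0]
Yes

AᵀA = 
  [  1,   0]
  [  0,   1]
= I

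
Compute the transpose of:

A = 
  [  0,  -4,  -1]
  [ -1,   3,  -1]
Aᵀ = 
  [  0,  -1]
  [ -4,   3]
  [ -1,  -1]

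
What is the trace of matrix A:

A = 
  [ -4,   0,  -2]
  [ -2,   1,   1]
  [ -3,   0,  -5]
-8

tr(A) = -4 + 1 + -5 = -8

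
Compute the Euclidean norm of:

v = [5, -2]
5.385

||v||₂ = √((5)² + (-2)²) = √29 = 5.385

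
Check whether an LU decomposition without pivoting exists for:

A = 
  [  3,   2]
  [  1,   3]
Yes.
A[1,1] = 3 ≠ 0, so Gaussian elimination proceeds without a row swap: multiplier ℓ₂₁ = (1)/(3) = 1/3, and U[2,2] = 3 - (1/3)(2) = 7/3.
L = 
  [  1,   0]
  [1/3,   1]
U = 
  [  3,   2]
  [  0, 7/3]
Check row 2 of LU: [(1/3)(3), (1/3)(2) + (7/3)] = [1, 3] = row 2 of A ✓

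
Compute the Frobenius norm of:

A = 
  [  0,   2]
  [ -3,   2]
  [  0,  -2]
||A||_F = 4.583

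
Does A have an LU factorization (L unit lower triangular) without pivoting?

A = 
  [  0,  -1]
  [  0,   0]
Yes.
The first column is zero, so A is already upper triangular: L = I, U = A.
L = 
  [  1,   0]
  [  0,   1]
U = 
  [  0,  -1]
  [  0,   0]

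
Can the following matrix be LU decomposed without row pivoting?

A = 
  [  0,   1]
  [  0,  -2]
Yes.
The first column is zero, so A is already upper triangular: L = I, U = A.
L = 
  [  1,   0]
  [  0,   1]
U = 
  [  0,   1]
  [  0,  -2]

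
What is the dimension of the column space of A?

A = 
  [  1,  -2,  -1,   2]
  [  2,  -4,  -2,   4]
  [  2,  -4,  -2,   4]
dim(Col(A)) = 1

Row reduce:
R2 → R2 - (2)·R1
R3 → R3 - (2)·R1
REF = 
  [  1,  -2,  -1,   2]
  [  0,   0,   0,   0]
  [  0,   0,   0,   0]
Pivot columns: 1 → 1 pivot.
dim(Col(A)) = number of pivot columns = 1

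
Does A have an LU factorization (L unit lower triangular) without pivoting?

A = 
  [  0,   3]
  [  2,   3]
No.
A[1,1] = 0 but A[2,1] = 2 ≠ 0. Any LU with L unit lower triangular has (LU)[1,1] = U[1,1] and (LU)[2,1] = L[2,1]·U[1,1]; matching A forces U[1,1] = 0, which then forces (LU)[2,1] = 0 ≠ 2. A row swap (pivoting) is required.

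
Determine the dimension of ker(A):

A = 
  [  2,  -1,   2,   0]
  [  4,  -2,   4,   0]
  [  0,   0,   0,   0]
nullity(A) = 3

Row reduce:
R2 → R2 - (2)·R1
REF = 
  [  2,  -1,   2,   0]
  [  0,   0,   0,   0]
  [  0,   0,   0,   0]
Pivot columns: 1 → 1 pivot.
rank(A) = 1, so nullity(A) = 4 - 1 = 3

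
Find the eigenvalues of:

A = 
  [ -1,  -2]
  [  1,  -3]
λ = -2 + i, -2 - i  (≈ -2 + 1i, -2 - 1i)

tr(A) = -4, det(A) = 5
Characteristic polynomial: λ² - tr(A)λ + det(A) = λ² + 4λ + 5
λ² + 4λ + 5 = 0  ⇒  λ = (-4 ± √((4)² - 4·(5)))/2 = (-4 ± √(-4))/2
  = -2 + i,  -2 - i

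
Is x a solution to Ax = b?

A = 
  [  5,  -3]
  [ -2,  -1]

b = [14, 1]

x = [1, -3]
Yes

Ax = [14, 1] = b ✓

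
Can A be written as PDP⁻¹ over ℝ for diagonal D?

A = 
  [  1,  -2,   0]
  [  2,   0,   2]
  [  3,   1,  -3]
No

Characteristic polynomial: det(λI - A) = λ³ + 2λ² - λ + 26
By the rational root theorem any rational root is an integer dividing 26; none of those is a root, so p(λ) has no rational roots and hence (being an irreducible cubic) no repeated roots.
Discriminant of the cubic: Δ = -20012
Δ < 0 ⇒ one real eigenvalue and a complex-conjugate pair: λ ≈ -3.934, 0.967 + 2.382i, 0.967 - 2.382i
Has complex eigenvalues (not diagonalizable over ℝ).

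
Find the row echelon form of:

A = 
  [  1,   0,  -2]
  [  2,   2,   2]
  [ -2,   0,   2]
Row operations:
R2 → R2 - (2)·R1
R3 → R3 + (2)·R1

Resulting echelon form:
REF = 
  [  1,   0,  -2]
  [  0,   2,   6]
  [  0,   0,  -2]

Rank = 3 (number of non-zero pivot rows).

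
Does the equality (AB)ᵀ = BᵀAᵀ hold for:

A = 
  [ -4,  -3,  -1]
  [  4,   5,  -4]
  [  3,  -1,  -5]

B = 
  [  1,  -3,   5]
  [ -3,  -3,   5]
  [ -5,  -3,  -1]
Yes

(AB)ᵀ = 
  [ 10,   9,  31]
  [ 24, -15,   9]
  [-34,  49,  15]

BᵀAᵀ = 
  [ 10,   9,  31]
  [ 24, -15,   9]
  [-34,  49,  15]

Both sides are equal — this is the standard identity (AB)ᵀ = BᵀAᵀ, which holds for all A, B.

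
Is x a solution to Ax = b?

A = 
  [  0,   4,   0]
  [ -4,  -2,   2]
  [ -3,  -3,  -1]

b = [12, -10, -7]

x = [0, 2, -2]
No

Ax = [8, -8, -4] ≠ b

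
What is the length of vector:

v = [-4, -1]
4.123

||v||₂ = √((-4)² + (-1)²) = √17 = 4.123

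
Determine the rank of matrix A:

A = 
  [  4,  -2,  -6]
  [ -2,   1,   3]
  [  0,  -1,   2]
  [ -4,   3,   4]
rank(A) = 2

Row reduce:
R2 → R2 + (1/2)·R1
R4 → R4 + (1)·R1
Swap R2 ↔ R3
R4 → R4 + (1)·R2
REF = 
  [  4,  -2,  -6]
  [  0,  -1,   2]
  [  0,   0,   0]
  [  0,   0,   0]
Pivot columns: 1, 2 → 2 pivots.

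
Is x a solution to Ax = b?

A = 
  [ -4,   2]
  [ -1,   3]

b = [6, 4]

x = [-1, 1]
Yes

Ax = [6, 4] = b ✓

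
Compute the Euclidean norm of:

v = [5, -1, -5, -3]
7.746

||v||₂ = √((5)² + (-1)² + (-5)² + (-3)²) = √60 = 7.746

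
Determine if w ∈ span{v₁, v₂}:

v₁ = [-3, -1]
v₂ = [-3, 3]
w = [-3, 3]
Yes

Form the augmented matrix and row-reduce:
[v₁|v₂|w] = 
  [ -3,  -3,  -3]
  [ -1,   3,   3]
R2 → R2 - (1/3)·R1
REF = 
  [ -3,  -3,  -3]
  [  0,   4,   4]

No row of the form [0 0 | nonzero], so the system is consistent. Back-substitution gives c₁ = 0, c₂ = 1: w = (0)·v₁ + (1)·v₂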